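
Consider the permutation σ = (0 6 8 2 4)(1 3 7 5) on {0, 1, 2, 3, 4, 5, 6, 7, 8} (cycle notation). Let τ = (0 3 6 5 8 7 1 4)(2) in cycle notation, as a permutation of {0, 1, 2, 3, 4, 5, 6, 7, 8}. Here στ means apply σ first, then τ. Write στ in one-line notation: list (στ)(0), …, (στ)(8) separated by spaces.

(στ)(x) = τ(σ(x)). Computing each image: τ(σ(0)) = τ(6) = 5, τ(σ(1)) = τ(3) = 6, τ(σ(2)) = τ(4) = 0, τ(σ(3)) = τ(7) = 1, τ(σ(4)) = τ(0) = 3, τ(σ(5)) = τ(1) = 4, τ(σ(6)) = τ(8) = 7, τ(σ(7)) = τ(5) = 8, τ(σ(8)) = τ(2) = 2.
Hence στ = [5 6 0 1 3 4 7 8 2].

5 6 0 1 3 4 7 8 2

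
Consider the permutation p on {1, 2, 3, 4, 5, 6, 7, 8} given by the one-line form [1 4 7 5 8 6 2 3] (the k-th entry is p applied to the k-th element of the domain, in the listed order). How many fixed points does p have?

2

The fixed points (elements with p(x) = x) are {1, 6}, so there are 2.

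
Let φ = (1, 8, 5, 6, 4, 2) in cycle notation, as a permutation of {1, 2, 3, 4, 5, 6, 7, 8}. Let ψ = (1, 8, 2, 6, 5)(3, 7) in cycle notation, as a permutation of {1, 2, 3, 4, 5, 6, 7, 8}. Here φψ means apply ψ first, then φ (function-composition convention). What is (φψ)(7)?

ψ(7) = 3, then φ(3) = 3; composing gives (φψ)(7) = 3.

3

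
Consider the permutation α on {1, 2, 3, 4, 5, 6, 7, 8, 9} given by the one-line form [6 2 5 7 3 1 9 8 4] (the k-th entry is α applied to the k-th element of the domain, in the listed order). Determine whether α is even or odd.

even

In disjoint-cycle form the cycle lengths are 3, 2, 2, 1, 1.
A cycle is odd iff its length is even; α has 2 even-length cycles, so sgn(α) = (−1)^2 and α is even.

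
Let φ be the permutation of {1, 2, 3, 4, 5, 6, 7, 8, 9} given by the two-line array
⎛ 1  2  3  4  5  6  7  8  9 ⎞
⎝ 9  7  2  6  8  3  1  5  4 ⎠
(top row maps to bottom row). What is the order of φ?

14

Decomposing into disjoint cycles gives cycle lengths 7, 2.
Since disjoint cycles commute, ord(φ) = lcm(7, 2) = 14.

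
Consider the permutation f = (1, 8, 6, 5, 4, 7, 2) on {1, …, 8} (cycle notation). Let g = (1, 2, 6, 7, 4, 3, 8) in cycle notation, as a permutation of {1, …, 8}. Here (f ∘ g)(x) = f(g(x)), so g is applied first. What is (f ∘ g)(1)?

1

(f ∘ g)(1) = f(g(1)). g(1) = 2, then f(2) = 1. So (f ∘ g)(1) = 1.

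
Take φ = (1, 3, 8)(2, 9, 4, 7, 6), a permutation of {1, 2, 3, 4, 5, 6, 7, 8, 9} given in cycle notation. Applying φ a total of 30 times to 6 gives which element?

6 lies in the 5-cycle (2, 9, 4, 7, 6).
Since the cycle has length 5, φ^30 acts on it the same as φ^0 (30 mod 5 = 0).
So φ^30(6) = 6.

6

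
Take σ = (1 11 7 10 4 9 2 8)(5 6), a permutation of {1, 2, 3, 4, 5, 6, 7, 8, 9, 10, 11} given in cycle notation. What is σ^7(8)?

2

8 lies in the 8-cycle (1 11 7 10 4 9 2 8).
Stepping 7 places around the cycle: 8 → 1 → 11 → 7 → 10 → 4 → 9 → 2.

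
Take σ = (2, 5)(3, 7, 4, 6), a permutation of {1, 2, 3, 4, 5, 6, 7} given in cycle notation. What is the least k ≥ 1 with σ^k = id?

4

The cycle type of σ is (4, 2, 1).
The order is lcm(4, 2) = 4.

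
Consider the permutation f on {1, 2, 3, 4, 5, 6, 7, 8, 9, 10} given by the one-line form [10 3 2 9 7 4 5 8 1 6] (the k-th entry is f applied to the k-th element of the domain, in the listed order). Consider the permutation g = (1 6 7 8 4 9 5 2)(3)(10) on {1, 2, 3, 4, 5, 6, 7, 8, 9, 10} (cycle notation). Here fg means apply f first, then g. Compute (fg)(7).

2

First apply f: f(7) = 5, then g(5) = 2. Thus (fg)(7) = 2.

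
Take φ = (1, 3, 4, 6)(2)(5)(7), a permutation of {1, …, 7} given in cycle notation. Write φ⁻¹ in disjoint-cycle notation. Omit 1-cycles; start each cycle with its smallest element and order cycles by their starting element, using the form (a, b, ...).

(1, 6, 4, 3)

The inverse reverses each cycle.
Reversing each cycle of φ and rotating so the smallest element leads gives (1, 6, 4, 3).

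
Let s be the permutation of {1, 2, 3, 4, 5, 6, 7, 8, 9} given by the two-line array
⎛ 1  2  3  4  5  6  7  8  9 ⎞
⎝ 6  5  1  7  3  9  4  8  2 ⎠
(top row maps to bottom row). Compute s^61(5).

Tracing 5 → 3 → … returns to 5 after 6 steps, so 5 lies in a 6-cycle (1 6 9 2 5 3).
Powers repeat with period 6 on this cycle, and 61 mod 6 = 1, so s^61(5) = s^1(5).
Advancing 1 step from 5: 5 → 3.

3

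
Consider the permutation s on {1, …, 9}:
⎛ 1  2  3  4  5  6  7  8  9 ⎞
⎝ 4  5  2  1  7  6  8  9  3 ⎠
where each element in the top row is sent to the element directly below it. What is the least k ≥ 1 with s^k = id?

6

The disjoint-cycle form of s has cycle lengths 6, 2, 1.
Since disjoint cycles commute, ord(s) = lcm(6, 2) = 6.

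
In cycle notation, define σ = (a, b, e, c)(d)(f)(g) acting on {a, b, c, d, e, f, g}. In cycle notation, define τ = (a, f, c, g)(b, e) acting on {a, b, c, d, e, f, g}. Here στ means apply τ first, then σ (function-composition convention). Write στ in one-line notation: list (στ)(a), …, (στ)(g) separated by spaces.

f c g d e a b

For each element, apply τ then σ: a → f → f; b → e → c; c → g → g; d → d → d; e → b → e; f → c → a; g → a → b.
Collecting the images, στ = [f c g d e a b].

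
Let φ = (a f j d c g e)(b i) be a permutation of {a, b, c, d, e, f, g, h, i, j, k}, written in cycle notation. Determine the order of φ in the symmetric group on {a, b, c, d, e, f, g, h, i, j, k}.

14

The cycle type of φ is (7, 2, 1, 1).
Since disjoint cycles commute, ord(φ) = lcm(7, 2) = 14.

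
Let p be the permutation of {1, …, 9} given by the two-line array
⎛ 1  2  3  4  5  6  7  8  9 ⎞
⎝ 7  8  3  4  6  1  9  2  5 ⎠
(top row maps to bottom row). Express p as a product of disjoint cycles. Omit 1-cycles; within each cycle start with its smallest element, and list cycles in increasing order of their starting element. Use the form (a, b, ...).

(1, 7, 9, 5, 6)(2, 8)

From 1: 1 → 7 → 9 → 5 → 6 → 1, closing the cycle (1, 7, 9, 5, 6).
Repeating from the next unused element and collecting all non-trivial cycles gives (1, 7, 9, 5, 6)(2, 8).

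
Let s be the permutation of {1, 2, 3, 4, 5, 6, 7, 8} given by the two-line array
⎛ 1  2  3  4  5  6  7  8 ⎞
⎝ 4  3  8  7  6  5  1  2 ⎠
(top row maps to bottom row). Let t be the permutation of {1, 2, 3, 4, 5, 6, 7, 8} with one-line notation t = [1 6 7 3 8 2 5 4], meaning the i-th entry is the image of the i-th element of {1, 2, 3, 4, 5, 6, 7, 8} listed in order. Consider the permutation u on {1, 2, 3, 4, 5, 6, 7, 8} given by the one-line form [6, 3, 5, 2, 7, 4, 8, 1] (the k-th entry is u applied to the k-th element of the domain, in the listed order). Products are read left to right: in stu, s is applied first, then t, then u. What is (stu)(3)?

Chase 3: s(3) = 8; t(8) = 4; u(4) = 2. Hence (stu)(3) = 2.

2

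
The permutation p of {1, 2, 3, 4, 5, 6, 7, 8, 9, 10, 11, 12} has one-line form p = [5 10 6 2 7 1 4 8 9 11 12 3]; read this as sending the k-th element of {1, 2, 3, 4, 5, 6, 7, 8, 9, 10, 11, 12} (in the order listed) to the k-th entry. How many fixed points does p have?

The fixed points (elements with p(x) = x) are {8, 9}, so there are 2.

2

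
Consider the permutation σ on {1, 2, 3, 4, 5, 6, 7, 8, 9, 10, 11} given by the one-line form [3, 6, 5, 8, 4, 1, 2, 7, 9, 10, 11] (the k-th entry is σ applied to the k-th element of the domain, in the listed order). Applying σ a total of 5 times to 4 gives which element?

1

Tracing 4 → 8 → … returns to 4 after 8 steps, so 4 lies in an 8-cycle (1, 3, 5, 4, 8, 7, 2, 6).
Stepping 5 places around the cycle: 4 → 8 → 7 → 2 → 6 → 1.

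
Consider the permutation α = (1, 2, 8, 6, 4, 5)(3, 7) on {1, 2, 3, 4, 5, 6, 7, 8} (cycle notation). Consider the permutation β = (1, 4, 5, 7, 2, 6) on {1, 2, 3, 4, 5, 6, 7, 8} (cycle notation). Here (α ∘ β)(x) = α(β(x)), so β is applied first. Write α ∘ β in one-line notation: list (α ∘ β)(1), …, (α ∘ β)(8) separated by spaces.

For each element, apply β then α: 1 → 4 → 5; 2 → 6 → 4; 3 → 3 → 7; 4 → 5 → 1; 5 → 7 → 3; 6 → 1 → 2; 7 → 2 → 8; 8 → 8 → 6.
Collecting the images, α ∘ β = [5 4 7 1 3 2 8 6].

5 4 7 1 3 2 8 6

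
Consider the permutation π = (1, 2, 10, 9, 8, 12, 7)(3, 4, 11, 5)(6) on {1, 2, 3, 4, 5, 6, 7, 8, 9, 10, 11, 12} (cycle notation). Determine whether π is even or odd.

odd

The cycle lengths are 7, 4, 1.
A cycle of length ℓ contributes ℓ−1 transpositions, so π is a product of 6 + 3 = 9 transpositions — odd.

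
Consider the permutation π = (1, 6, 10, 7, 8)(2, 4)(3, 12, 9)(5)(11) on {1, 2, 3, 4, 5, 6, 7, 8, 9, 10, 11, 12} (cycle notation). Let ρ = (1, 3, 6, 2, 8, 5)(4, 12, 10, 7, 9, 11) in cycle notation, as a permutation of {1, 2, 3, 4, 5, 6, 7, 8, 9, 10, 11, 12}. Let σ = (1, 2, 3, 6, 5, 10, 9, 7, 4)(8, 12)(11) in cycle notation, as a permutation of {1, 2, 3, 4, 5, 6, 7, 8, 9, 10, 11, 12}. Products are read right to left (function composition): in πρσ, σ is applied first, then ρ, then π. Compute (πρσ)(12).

5

(πρσ)(12) = π(ρ(σ(12))). σ(12) = 8, then ρ(8) = 5, then π(5) = 5, so the result is 5.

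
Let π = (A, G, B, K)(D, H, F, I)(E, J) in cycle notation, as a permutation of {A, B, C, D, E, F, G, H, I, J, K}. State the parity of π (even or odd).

odd

The cycle lengths are 4, 4, 2, 1.
A cycle is odd iff its length is even; π has 3 even-length cycles, so sgn(π) = (−1)^3 and π is odd.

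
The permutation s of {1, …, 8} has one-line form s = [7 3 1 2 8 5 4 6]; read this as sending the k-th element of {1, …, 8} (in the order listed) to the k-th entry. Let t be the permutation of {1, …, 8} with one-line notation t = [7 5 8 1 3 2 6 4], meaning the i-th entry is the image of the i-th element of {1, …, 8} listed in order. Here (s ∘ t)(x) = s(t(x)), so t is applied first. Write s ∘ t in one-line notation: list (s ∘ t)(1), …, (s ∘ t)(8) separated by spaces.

For each element, apply t then s: 1 → 7 → 4; 2 → 5 → 8; 3 → 8 → 6; 4 → 1 → 7; 5 → 3 → 1; 6 → 2 → 3; 7 → 6 → 5; 8 → 4 → 2.
So s ∘ t in one-line form is 4 8 6 7 1 3 5 2.

4 8 6 7 1 3 5 2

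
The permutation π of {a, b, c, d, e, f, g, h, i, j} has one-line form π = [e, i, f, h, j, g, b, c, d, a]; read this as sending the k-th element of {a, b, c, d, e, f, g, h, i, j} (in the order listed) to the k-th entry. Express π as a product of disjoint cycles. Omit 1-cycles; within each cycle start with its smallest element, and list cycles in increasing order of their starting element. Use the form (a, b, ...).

(a, e, j)(b, i, d, h, c, f, g)

Start at a and follow images: a → e → j → a, giving the cycle (a, e, j).
Repeating from the next unused element and collecting all non-trivial cycles gives (a, e, j)(b, i, d, h, c, f, g).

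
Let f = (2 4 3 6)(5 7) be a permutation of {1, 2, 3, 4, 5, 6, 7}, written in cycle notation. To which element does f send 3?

6

Within (2 4 3 6), 3 ↦ 6.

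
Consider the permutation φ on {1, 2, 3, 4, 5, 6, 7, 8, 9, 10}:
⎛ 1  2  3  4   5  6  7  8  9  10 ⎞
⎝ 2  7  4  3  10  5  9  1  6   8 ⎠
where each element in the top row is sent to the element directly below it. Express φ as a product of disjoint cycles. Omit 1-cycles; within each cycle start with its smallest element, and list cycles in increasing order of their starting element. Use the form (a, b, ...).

Start at 1 and follow images: 1 → 2 → 7 → 9 → 6 → 5 → 10 → 8 → 1, giving the cycle (1, 2, 7, 9, 6, 5, 10, 8).
Continuing from each remaining unvisited element yields (1, 2, 7, 9, 6, 5, 10, 8)(3, 4).

(1, 2, 7, 9, 6, 5, 10, 8)(3, 4)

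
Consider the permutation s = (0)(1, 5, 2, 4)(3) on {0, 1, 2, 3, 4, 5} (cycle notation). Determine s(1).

5

1 appears in (1, 5, 2, 4); the next entry (wrapping around) is 5.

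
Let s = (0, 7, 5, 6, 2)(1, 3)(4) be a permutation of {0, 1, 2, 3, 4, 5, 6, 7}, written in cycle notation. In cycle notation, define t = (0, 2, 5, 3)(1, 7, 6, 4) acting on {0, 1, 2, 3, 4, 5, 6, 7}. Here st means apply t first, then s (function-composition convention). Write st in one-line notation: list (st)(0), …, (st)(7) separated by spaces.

0 5 6 7 3 1 4 2

For each element, apply t then s: 0 → 2 → 0; 1 → 7 → 5; 2 → 5 → 6; 3 → 0 → 7; 4 → 1 → 3; 5 → 3 → 1; 6 → 4 → 4; 7 → 6 → 2.
Collecting the images, st = [0 5 6 7 3 1 4 2].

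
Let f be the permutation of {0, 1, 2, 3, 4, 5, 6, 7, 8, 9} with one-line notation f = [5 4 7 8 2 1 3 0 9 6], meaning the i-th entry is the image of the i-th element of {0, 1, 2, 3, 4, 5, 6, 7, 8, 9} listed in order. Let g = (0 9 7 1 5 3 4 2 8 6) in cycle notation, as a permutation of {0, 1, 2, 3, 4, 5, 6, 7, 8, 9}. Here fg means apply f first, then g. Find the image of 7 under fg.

9

First apply f: f(7) = 0, then g(0) = 9. Thus (fg)(7) = 9.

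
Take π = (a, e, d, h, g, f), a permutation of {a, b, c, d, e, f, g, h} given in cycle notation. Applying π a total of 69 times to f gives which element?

f lies in the 6-cycle (a, e, d, h, g, f).
Since the cycle has length 6, π^69 acts on it the same as π^3 (69 mod 6 = 3).
Advancing 3 steps from f: f → a → e → d.

d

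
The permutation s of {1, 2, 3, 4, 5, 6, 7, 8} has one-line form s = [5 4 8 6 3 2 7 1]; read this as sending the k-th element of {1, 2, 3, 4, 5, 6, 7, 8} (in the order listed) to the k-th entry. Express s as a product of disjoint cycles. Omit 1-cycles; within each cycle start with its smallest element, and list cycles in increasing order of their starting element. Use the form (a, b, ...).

(1, 5, 3, 8)(2, 4, 6)

Iterating s from 1 gives 1 → 5 → 3 → 8 → 1; that is the 4-cycle (1, 5, 3, 8).
Repeating from the next unused element and collecting all non-trivial cycles gives (1, 5, 3, 8)(2, 4, 6).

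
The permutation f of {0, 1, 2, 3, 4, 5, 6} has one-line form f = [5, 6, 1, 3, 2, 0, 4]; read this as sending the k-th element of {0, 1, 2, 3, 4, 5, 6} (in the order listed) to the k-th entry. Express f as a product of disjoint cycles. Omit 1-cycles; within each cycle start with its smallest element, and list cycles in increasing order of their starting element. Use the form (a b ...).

(0 5)(1 6 4 2)

Start at 0 and follow images: 0 → 5 → 0, giving the cycle (0 5).
Repeating from the next unused element and collecting all non-trivial cycles gives (0 5)(1 6 4 2).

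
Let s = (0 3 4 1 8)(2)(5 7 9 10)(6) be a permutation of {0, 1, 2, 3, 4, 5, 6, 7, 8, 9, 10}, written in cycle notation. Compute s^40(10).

10

10 lies in the 4-cycle (5 7 9 10).
Powers repeat with period 4 on this cycle, and 40 mod 4 = 0, so s^40(10) = s^0(10).
So s^40(10) = 10.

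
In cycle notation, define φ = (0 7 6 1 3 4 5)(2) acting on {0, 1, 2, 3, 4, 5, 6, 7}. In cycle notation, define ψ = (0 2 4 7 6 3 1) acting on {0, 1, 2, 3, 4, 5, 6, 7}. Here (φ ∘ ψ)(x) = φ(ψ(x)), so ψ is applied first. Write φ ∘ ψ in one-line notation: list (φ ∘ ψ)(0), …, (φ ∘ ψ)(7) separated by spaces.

(φ ∘ ψ)(x) = φ(ψ(x)). Computing each image: φ(ψ(0)) = φ(2) = 2, φ(ψ(1)) = φ(0) = 7, φ(ψ(2)) = φ(4) = 5, φ(ψ(3)) = φ(1) = 3, φ(ψ(4)) = φ(7) = 6, φ(ψ(5)) = φ(5) = 0, φ(ψ(6)) = φ(3) = 4, φ(ψ(7)) = φ(6) = 1.
Hence φ ∘ ψ = [2 7 5 3 6 0 4 1].

2 7 5 3 6 0 4 1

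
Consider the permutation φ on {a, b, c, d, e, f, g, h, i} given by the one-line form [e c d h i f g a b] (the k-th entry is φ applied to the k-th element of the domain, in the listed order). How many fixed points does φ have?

2

The fixed points (elements with φ(x) = x) are {f, g}, so there are 2.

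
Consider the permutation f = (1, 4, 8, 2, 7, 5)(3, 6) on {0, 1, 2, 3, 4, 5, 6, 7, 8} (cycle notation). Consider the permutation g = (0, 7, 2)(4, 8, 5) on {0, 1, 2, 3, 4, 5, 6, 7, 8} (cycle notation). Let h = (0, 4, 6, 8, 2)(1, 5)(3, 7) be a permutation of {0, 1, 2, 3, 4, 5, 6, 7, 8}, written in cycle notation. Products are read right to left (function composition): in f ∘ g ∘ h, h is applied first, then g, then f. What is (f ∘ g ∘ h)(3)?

7

Chase 3: h(3) = 7; g(7) = 2; f(2) = 7. Hence (f ∘ g ∘ h)(3) = 7.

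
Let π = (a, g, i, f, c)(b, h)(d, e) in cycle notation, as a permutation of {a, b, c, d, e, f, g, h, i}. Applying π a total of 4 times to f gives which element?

f lies in the 5-cycle (a, g, i, f, c).
Stepping 4 places around the cycle: f → c → a → g → i.

i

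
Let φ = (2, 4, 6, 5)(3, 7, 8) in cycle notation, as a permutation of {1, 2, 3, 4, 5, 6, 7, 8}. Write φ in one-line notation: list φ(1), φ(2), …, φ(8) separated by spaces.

Reading each image from the cycles: 1↦1, 2↦4, 3↦7, 4↦6, 5↦2, 6↦5, 7↦8, 8↦3.
So the one-line form is 1 4 7 6 2 5 8 3.

1 4 7 6 2 5 8 3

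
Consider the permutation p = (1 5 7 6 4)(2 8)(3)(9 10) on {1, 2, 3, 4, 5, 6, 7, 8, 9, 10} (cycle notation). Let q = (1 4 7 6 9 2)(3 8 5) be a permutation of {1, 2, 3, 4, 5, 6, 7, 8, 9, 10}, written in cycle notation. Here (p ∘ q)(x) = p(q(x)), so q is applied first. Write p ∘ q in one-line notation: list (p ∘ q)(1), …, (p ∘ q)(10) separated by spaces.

1 5 2 6 3 10 4 7 8 9

Chase each element through q then p: 1 → 4 → 1; 2 → 1 → 5; 3 → 8 → 2; 4 → 7 → 6; 5 → 3 → 3; 6 → 9 → 10; 7 → 6 → 4; 8 → 5 → 7; 9 → 2 → 8; 10 → 10 → 9.
So p ∘ q in one-line form is 1 5 2 6 3 10 4 7 8 9.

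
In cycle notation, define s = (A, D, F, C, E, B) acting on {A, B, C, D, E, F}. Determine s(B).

A

Within (A, D, F, C, E, B), B ↦ A.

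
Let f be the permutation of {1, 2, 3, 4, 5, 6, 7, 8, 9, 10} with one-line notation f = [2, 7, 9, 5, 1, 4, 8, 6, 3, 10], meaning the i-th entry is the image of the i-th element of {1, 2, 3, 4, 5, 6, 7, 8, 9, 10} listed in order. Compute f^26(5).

6

Tracing 5 → 1 → … returns to 5 after 7 steps, so 5 lies in a 7-cycle (1 2 7 8 6 4 5).
Powers repeat with period 7 on this cycle, and 26 mod 7 = 5, so f^26(5) = f^5(5).
Stepping 5 places around the cycle: 5 → 1 → 2 → 7 → 8 → 6.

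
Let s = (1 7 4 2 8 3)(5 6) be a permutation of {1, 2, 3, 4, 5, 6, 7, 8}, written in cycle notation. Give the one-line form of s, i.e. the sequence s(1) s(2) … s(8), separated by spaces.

Image by image: 1↦7, 2↦8, 3↦1, 4↦2, 5↦6, 6↦5, 7↦4, 8↦3.
Listing these in domain order gives 7 8 1 2 6 5 4 3.

7 8 1 2 6 5 4 3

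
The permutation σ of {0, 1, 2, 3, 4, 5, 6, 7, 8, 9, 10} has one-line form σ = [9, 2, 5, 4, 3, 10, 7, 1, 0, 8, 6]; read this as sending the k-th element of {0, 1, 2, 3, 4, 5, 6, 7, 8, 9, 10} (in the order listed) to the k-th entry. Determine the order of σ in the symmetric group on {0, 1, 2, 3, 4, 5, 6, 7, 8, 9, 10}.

Decomposing into disjoint cycles gives cycle lengths 6, 3, 2.
The order is lcm(6, 3, 2) = 6.

6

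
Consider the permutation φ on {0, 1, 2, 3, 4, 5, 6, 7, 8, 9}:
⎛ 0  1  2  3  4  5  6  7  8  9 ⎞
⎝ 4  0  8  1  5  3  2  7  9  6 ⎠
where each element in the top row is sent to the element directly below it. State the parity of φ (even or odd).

odd

In disjoint-cycle form the cycle lengths are 5, 4, 1.
A cycle of length ℓ contributes ℓ−1 transpositions, so φ is a product of 4 + 3 = 7 transpositions — odd.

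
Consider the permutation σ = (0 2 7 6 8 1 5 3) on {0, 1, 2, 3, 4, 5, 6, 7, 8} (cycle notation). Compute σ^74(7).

7 lies in the 8-cycle (0 2 7 6 8 1 5 3).
Since the cycle has length 8, σ^74 acts on it the same as σ^2 (74 mod 8 = 2).
Stepping 2 places around the cycle: 7 → 6 → 8.

8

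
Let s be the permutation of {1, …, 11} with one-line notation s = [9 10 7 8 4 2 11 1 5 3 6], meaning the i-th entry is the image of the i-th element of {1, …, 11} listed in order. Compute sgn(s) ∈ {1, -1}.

In disjoint-cycle form the cycle lengths are 6, 5.
A cycle is odd iff its length is even; s has 1 even-length cycle, so sgn(s) = (−1)^1 and s is odd.

-1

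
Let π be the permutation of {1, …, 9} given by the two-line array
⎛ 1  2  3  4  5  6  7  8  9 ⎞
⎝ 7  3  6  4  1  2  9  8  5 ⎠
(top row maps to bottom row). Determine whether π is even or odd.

In disjoint-cycle form the cycle lengths are 4, 3, 1, 1.
A cycle of length ℓ contributes ℓ−1 transpositions, so π is a product of 3 + 2 = 5 transpositions — odd.

odd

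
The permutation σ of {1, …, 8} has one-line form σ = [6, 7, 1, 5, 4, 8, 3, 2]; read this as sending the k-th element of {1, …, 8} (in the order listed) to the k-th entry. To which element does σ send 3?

1

3 is element number 3 of the domain, and entry number 3 of the one-line form is 1, so σ(3) = 1.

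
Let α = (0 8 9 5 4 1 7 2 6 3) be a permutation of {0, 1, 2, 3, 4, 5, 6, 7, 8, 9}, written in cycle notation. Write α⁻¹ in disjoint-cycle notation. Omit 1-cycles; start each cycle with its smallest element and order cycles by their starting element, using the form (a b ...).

The inverse reverses each cycle.
After reversing and putting each cycle's least element first, α⁻¹ = (0 3 6 2 7 1 4 5 9 8).

(0 3 6 2 7 1 4 5 9 8)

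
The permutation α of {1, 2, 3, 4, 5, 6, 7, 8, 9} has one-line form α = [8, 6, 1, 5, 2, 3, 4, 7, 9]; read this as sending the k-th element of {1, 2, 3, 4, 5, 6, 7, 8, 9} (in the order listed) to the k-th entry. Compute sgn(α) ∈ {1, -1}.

In disjoint-cycle form the cycle lengths are 8, 1.
A cycle of length ℓ contributes ℓ−1 transpositions, so α is a product of 7 transpositions — odd.

-1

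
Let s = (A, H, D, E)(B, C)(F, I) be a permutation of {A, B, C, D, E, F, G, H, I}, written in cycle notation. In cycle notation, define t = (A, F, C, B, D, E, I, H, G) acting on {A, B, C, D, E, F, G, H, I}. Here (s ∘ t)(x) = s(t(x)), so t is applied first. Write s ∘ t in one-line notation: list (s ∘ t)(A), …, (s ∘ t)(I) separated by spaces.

For each element, apply t then s: A → F → I; B → D → E; C → B → C; D → E → A; E → I → F; F → C → B; G → A → H; H → G → G; I → H → D.
Collecting the images, s ∘ t = [I E C A F B H G D].

I E C A F B H G D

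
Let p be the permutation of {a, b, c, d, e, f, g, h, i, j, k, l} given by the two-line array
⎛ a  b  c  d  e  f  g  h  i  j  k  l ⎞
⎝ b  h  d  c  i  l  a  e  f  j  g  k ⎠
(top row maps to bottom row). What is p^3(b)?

Tracing b → h → … returns to b after 9 steps, so b lies in a 9-cycle (a, b, h, e, i, f, l, k, g).
Stepping 3 places around the cycle: b → h → e → i.

i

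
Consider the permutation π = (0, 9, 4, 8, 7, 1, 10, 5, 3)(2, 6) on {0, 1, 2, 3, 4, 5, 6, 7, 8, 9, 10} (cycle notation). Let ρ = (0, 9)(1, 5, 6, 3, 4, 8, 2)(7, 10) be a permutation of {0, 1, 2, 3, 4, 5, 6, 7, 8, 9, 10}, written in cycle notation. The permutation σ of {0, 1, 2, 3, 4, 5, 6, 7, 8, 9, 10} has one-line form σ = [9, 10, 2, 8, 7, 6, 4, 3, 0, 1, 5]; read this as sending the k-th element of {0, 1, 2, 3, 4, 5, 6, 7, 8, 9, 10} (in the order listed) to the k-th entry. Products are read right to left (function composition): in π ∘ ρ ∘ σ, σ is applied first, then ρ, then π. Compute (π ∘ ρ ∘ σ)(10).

2

Apply the permutations in order: σ(10) = 5, then ρ(5) = 6, then π(6) = 2. So (π ∘ ρ ∘ σ)(10) = 2.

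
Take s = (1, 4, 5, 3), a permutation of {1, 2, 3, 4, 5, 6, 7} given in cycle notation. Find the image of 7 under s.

7 does not appear in any cycle of s, so it is a fixed point: s(7) = 7.

7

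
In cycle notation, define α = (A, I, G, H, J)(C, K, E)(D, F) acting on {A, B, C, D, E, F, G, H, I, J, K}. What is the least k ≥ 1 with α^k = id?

30

The cycle type of α is (5, 3, 2, 1).
Since disjoint cycles commute, ord(α) = lcm(5, 3, 2) = 30.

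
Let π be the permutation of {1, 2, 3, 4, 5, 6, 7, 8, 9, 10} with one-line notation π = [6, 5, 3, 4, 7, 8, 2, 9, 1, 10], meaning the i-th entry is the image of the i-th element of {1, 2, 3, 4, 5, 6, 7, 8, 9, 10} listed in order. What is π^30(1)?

Tracing 1 → 6 → … returns to 1 after 4 steps, so 1 lies in a 4-cycle (1, 6, 8, 9).
Powers repeat with period 4 on this cycle, and 30 mod 4 = 2, so π^30(1) = π^2(1).
Advancing 2 steps from 1: 1 → 6 → 8.

8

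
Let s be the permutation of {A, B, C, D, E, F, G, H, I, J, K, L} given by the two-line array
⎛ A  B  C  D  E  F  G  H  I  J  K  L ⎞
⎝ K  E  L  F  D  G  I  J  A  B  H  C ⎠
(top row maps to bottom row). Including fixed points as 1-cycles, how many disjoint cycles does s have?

2

The cycle decomposition is (A K H J B E D F G I)(C L), which has 2 cycles (counting 1-cycles).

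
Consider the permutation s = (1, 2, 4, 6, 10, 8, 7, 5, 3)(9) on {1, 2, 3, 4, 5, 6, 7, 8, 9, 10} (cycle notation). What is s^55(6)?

6 lies in the 9-cycle (1, 2, 4, 6, 10, 8, 7, 5, 3).
On a 9-cycle, s^9 is the identity, so s^55 = s^1 there (55 ≡ 1 mod 9).
Stepping 1 place around the cycle: 6 → 10.

10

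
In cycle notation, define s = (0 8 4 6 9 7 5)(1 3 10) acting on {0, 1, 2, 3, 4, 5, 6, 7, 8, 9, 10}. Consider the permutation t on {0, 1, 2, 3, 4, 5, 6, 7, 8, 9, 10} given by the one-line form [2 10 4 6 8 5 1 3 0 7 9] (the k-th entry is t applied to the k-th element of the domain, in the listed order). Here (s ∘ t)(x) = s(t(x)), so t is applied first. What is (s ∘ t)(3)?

9

First apply t: t(3) = 6, then s(6) = 9. Thus (s ∘ t)(3) = 9.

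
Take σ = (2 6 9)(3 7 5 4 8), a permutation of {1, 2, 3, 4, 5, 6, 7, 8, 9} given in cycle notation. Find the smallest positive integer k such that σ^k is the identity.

The cycle type of σ is (5, 3, 1).
Since disjoint cycles commute, ord(σ) = lcm(5, 3) = 15.

15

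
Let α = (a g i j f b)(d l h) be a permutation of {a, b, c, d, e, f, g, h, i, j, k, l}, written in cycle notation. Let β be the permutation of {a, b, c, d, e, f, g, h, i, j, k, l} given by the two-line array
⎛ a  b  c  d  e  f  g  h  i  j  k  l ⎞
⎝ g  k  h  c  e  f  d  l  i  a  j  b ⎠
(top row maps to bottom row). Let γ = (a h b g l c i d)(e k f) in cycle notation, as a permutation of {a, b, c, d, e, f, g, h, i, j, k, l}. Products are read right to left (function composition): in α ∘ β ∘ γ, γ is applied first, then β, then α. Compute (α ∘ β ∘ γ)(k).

b

Chase k: γ(k) = f; β(f) = f; α(f) = b. Hence (α ∘ β ∘ γ)(k) = b.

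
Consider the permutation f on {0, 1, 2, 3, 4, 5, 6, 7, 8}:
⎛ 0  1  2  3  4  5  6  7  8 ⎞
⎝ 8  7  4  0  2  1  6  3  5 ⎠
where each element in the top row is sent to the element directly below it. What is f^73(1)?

7

Tracing 1 → 7 → … returns to 1 after 6 steps, so 1 lies in a 6-cycle (0, 8, 5, 1, 7, 3).
On a 6-cycle, f^6 is the identity, so f^73 = f^1 there (73 ≡ 1 mod 6).
Stepping 1 place around the cycle: 1 → 7.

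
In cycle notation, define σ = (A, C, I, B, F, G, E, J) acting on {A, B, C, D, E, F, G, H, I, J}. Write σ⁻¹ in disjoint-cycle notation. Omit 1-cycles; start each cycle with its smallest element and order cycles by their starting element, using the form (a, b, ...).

(A, J, E, G, F, B, I, C)

If σ sends a → b within a cycle, σ⁻¹ sends b → a; equivalently, reverse each cycle.
After reversing and putting each cycle's least element first, σ⁻¹ = (A, J, E, G, F, B, I, C).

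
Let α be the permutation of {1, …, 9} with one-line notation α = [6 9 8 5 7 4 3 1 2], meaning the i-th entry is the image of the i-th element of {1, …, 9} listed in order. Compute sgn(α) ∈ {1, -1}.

In disjoint-cycle form the cycle lengths are 7, 2.
A cycle is odd iff its length is even; α has 1 even-length cycle, so sgn(α) = (−1)^1 and α is odd.

-1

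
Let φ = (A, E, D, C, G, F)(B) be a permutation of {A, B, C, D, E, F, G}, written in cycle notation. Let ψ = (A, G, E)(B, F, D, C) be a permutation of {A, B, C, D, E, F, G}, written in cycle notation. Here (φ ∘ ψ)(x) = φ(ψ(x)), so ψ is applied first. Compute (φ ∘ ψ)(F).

C

First apply ψ: ψ(F) = D, then φ(D) = C. Thus (φ ∘ ψ)(F) = C.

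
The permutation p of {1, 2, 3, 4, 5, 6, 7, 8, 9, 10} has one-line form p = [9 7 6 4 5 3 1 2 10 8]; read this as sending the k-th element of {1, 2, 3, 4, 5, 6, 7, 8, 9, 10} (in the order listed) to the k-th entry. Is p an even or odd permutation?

In disjoint-cycle form the cycle lengths are 6, 2, 1, 1.
A cycle of length ℓ contributes ℓ−1 transpositions, so p is a product of 5 + 1 = 6 transpositions — even.

even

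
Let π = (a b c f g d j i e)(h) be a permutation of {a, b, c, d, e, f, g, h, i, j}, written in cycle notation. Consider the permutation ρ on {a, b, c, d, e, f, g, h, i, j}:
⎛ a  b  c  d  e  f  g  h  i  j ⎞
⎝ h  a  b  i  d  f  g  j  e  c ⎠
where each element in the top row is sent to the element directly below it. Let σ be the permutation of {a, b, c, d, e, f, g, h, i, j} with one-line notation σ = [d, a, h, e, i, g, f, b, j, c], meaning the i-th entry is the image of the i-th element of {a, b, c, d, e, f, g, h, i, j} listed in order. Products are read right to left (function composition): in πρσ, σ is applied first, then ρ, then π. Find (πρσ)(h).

(πρσ)(h) = π(ρ(σ(h))). σ(h) = b, then ρ(b) = a, then π(a) = b, so the result is b.

b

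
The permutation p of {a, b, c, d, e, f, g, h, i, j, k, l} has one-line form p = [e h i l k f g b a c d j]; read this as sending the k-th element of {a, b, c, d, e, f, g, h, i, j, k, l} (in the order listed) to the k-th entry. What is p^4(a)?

l

Tracing a → e → … returns to a after 8 steps, so a lies in an 8-cycle (a, e, k, d, l, j, c, i).
Stepping 4 places around the cycle: a → e → k → d → l.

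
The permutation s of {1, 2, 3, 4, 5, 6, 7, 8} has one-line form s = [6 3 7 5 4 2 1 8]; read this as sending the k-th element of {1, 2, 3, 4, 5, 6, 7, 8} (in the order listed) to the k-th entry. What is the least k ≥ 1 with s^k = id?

10

The disjoint-cycle form of s has cycle lengths 5, 2, 1.
The order is lcm(5, 2) = 10.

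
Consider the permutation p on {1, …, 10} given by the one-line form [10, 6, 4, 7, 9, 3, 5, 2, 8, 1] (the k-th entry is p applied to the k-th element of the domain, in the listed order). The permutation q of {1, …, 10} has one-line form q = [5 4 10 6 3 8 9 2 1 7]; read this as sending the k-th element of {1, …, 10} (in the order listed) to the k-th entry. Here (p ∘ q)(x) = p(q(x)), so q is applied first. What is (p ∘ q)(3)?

q(3) = 10, then p(10) = 1; composing gives (p ∘ q)(3) = 1.

1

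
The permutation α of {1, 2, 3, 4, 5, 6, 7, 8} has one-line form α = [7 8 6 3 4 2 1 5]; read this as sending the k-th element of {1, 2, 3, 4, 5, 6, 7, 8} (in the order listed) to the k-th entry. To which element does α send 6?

2

6 is element number 6 of the domain, and entry number 6 of the one-line form is 2, so α(6) = 2.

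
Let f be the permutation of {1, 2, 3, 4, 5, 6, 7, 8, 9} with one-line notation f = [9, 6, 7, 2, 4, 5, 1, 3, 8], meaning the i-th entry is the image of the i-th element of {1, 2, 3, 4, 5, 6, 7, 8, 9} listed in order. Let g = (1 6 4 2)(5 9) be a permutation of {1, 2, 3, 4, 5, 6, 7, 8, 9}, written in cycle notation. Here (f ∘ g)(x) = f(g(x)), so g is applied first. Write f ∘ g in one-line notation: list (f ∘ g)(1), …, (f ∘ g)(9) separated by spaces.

5 9 7 6 8 2 1 3 4

Chase each element through g then f: 1 → 6 → 5; 2 → 1 → 9; 3 → 3 → 7; 4 → 2 → 6; 5 → 9 → 8; 6 → 4 → 2; 7 → 7 → 1; 8 → 8 → 3; 9 → 5 → 4.
So f ∘ g in one-line form is 5 9 7 6 8 2 1 3 4.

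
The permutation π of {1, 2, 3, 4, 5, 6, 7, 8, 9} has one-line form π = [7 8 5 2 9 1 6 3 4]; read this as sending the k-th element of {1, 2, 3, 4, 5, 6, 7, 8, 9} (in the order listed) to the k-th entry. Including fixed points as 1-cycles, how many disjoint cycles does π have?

The cycle decomposition is (1, 7, 6)(2, 8, 3, 5, 9, 4), which has 2 cycles (counting 1-cycles).

2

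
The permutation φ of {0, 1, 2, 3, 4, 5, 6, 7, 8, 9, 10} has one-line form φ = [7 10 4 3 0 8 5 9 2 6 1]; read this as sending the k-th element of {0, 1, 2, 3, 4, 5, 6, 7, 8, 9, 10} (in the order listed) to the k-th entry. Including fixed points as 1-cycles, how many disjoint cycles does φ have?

3

The cycle decomposition is (0, 7, 9, 6, 5, 8, 2, 4)(1, 10)(3), which has 3 cycles (counting 1-cycles).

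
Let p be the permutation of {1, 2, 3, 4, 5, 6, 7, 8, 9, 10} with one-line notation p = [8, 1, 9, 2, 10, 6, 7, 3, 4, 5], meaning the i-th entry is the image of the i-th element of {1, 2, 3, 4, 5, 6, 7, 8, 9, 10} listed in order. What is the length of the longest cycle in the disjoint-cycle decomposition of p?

6

Decomposing into disjoint cycles gives (1 8 3 9 4 2)(5 10); the longest has length 6.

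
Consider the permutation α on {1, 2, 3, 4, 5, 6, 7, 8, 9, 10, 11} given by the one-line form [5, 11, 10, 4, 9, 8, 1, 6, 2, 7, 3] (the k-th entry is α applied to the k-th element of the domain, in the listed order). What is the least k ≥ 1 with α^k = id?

8

The disjoint-cycle form of α has cycle lengths 8, 2, 1.
Since disjoint cycles commute, ord(α) = lcm(8, 2) = 8.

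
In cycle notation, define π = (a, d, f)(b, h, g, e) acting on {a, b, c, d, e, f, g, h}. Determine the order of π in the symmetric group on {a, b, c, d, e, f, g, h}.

The disjoint cycles have lengths 4, 3, 1.
Since disjoint cycles commute, ord(π) = lcm(4, 3) = 12.

12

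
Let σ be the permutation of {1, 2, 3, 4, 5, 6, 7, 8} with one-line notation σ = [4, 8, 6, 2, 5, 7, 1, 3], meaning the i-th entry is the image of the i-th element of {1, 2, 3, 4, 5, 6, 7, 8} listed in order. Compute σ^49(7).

7

Tracing 7 → 1 → … returns to 7 after 7 steps, so 7 lies in a 7-cycle (1 4 2 8 3 6 7).
Since the cycle has length 7, σ^49 acts on it the same as σ^0 (49 mod 7 = 0).
So σ^49(7) = 7.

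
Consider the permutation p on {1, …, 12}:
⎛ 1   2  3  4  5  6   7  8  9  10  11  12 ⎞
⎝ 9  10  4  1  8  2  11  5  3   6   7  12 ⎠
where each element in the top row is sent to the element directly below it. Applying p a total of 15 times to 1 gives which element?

4

Tracing 1 → 9 → … returns to 1 after 4 steps, so 1 lies in a 4-cycle (1, 9, 3, 4).
Powers repeat with period 4 on this cycle, and 15 mod 4 = 3, so p^15(1) = p^3(1).
Stepping 3 places around the cycle: 1 → 9 → 3 → 4.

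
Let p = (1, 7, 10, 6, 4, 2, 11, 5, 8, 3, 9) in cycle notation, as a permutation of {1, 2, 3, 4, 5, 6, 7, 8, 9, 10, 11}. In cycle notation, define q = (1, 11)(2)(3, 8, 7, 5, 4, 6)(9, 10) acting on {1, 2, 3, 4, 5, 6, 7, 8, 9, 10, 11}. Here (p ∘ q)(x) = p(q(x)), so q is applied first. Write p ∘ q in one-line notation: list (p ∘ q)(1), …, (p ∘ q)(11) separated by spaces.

5 11 3 4 2 9 8 10 6 1 7

(p ∘ q)(x) = p(q(x)). Computing each image: p(q(1)) = p(11) = 5, p(q(2)) = p(2) = 11, p(q(3)) = p(8) = 3, p(q(4)) = p(6) = 4, p(q(5)) = p(4) = 2, p(q(6)) = p(3) = 9, p(q(7)) = p(5) = 8, p(q(8)) = p(7) = 10, p(q(9)) = p(10) = 6, p(q(10)) = p(9) = 1, p(q(11)) = p(1) = 7.
Hence p ∘ q = [5 11 3 4 2 9 8 10 6 1 7].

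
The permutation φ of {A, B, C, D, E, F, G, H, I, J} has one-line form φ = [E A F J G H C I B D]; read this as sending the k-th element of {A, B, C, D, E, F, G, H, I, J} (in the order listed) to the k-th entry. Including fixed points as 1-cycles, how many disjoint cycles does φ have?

The cycle decomposition is (A E G C F H I B)(D J), which has 2 cycles (counting 1-cycles).

2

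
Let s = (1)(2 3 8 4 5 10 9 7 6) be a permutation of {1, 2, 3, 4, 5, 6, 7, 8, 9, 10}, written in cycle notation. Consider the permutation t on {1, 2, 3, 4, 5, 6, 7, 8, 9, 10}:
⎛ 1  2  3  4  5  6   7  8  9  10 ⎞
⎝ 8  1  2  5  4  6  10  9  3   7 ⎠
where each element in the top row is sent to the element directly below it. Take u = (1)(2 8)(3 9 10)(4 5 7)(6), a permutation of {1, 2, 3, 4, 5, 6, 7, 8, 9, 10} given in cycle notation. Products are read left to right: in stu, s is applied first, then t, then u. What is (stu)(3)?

Chase 3: s(3) = 8; t(8) = 9; u(9) = 10. Hence (stu)(3) = 10.

10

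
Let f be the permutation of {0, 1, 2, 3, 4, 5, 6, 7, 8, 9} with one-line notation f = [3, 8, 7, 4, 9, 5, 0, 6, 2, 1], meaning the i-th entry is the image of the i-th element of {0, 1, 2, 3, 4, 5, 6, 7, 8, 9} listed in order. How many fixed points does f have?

The fixed points (elements with f(x) = x) are {5}, so there is 1.

1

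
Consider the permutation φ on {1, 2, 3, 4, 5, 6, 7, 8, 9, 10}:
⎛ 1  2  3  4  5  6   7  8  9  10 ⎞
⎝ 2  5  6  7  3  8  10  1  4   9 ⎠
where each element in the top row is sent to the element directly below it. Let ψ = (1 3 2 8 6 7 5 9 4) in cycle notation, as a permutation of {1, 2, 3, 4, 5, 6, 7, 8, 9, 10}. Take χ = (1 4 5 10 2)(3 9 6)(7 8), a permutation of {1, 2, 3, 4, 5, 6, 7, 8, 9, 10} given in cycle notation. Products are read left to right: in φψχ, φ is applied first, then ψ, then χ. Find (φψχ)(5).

1

Chase 5: φ(5) = 3; ψ(3) = 2; χ(2) = 1. Hence (φψχ)(5) = 1.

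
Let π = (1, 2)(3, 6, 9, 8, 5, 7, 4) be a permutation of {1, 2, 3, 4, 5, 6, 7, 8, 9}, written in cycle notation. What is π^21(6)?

6 lies in the 7-cycle (3, 6, 9, 8, 5, 7, 4).
Since the cycle has length 7, π^21 acts on it the same as π^0 (21 mod 7 = 0).
So π^21(6) = 6.

6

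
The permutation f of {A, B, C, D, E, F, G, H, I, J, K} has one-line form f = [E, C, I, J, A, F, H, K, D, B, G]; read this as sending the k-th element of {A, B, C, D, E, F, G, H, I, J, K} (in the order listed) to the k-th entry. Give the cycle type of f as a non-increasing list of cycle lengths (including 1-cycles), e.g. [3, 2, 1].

The disjoint cycles are (A E)(B C I D J)(F)(G H K), with lengths 5, 3, 2, 1 in non-increasing order.

[5, 3, 2, 1]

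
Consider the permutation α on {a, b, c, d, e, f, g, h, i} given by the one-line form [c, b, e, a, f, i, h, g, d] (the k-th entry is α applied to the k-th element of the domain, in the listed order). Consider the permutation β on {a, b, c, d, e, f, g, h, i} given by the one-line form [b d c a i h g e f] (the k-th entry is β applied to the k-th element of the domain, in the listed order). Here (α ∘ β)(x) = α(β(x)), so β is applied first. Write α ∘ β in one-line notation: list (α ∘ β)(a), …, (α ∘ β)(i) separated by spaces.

(α ∘ β)(x) = α(β(x)). Computing each image: α(β(a)) = α(b) = b, α(β(b)) = α(d) = a, α(β(c)) = α(c) = e, α(β(d)) = α(a) = c, α(β(e)) = α(i) = d, α(β(f)) = α(h) = g, α(β(g)) = α(g) = h, α(β(h)) = α(e) = f, α(β(i)) = α(f) = i.
Hence α ∘ β = [b a e c d g h f i].

b a e c d g h f i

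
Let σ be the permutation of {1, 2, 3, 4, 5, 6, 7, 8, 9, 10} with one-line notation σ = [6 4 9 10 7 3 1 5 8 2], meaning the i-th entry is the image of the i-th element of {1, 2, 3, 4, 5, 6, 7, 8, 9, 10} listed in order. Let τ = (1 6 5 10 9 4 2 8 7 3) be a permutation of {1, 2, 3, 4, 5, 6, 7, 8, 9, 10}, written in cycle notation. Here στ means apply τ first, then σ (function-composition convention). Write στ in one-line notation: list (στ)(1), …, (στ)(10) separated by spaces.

For each element, apply τ then σ: 1 → 6 → 3; 2 → 8 → 5; 3 → 1 → 6; 4 → 2 → 4; 5 → 10 → 2; 6 → 5 → 7; 7 → 3 → 9; 8 → 7 → 1; 9 → 4 → 10; 10 → 9 → 8.
Collecting the images, στ = [3 5 6 4 2 7 9 1 10 8].

3 5 6 4 2 7 9 1 10 8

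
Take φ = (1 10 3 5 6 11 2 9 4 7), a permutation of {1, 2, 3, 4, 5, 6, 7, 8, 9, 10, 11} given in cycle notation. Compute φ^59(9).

9 lies in the 10-cycle (1 10 3 5 6 11 2 9 4 7).
Since the cycle has length 10, φ^59 acts on it the same as φ^9 (59 mod 10 = 9).
Stepping 9 places around the cycle: 9 → 4 → 7 → 1 → 10 → 3 → 5 → 6 → 11 → 2.

2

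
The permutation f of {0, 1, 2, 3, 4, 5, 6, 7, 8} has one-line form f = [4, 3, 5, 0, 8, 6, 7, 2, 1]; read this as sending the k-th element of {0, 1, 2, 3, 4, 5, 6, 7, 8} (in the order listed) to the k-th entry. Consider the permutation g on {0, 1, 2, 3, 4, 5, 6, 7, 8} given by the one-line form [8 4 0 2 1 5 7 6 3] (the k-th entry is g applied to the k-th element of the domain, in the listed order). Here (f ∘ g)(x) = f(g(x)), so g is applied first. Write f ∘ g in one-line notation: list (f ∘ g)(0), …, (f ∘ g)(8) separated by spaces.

For each element, apply g then f: 0 → 8 → 1; 1 → 4 → 8; 2 → 0 → 4; 3 → 2 → 5; 4 → 1 → 3; 5 → 5 → 6; 6 → 7 → 2; 7 → 6 → 7; 8 → 3 → 0.
So f ∘ g in one-line form is 1 8 4 5 3 6 2 7 0.

1 8 4 5 3 6 2 7 0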